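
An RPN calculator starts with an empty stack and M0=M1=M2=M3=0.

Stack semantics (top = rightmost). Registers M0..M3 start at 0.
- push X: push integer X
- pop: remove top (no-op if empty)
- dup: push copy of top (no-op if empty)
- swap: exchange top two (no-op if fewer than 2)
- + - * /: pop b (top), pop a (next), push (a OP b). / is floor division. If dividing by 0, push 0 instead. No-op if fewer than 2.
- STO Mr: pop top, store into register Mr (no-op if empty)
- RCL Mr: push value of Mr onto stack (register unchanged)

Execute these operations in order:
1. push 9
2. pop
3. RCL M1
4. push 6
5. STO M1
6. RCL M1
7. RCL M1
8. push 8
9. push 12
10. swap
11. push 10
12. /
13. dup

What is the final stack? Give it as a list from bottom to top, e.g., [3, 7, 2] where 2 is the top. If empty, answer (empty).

After op 1 (push 9): stack=[9] mem=[0,0,0,0]
After op 2 (pop): stack=[empty] mem=[0,0,0,0]
After op 3 (RCL M1): stack=[0] mem=[0,0,0,0]
After op 4 (push 6): stack=[0,6] mem=[0,0,0,0]
After op 5 (STO M1): stack=[0] mem=[0,6,0,0]
After op 6 (RCL M1): stack=[0,6] mem=[0,6,0,0]
After op 7 (RCL M1): stack=[0,6,6] mem=[0,6,0,0]
After op 8 (push 8): stack=[0,6,6,8] mem=[0,6,0,0]
After op 9 (push 12): stack=[0,6,6,8,12] mem=[0,6,0,0]
After op 10 (swap): stack=[0,6,6,12,8] mem=[0,6,0,0]
After op 11 (push 10): stack=[0,6,6,12,8,10] mem=[0,6,0,0]
After op 12 (/): stack=[0,6,6,12,0] mem=[0,6,0,0]
After op 13 (dup): stack=[0,6,6,12,0,0] mem=[0,6,0,0]

Answer: [0, 6, 6, 12, 0, 0]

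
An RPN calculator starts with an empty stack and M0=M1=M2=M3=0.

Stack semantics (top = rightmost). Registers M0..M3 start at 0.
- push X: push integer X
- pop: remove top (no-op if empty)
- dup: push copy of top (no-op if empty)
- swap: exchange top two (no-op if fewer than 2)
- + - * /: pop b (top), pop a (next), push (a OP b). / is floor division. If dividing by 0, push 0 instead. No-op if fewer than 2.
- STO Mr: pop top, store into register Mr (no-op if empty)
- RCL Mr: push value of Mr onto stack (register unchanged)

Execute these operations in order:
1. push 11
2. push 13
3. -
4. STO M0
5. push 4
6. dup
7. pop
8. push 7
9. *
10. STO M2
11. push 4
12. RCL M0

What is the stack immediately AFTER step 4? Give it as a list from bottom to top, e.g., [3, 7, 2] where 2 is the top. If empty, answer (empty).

After op 1 (push 11): stack=[11] mem=[0,0,0,0]
After op 2 (push 13): stack=[11,13] mem=[0,0,0,0]
After op 3 (-): stack=[-2] mem=[0,0,0,0]
After op 4 (STO M0): stack=[empty] mem=[-2,0,0,0]

(empty)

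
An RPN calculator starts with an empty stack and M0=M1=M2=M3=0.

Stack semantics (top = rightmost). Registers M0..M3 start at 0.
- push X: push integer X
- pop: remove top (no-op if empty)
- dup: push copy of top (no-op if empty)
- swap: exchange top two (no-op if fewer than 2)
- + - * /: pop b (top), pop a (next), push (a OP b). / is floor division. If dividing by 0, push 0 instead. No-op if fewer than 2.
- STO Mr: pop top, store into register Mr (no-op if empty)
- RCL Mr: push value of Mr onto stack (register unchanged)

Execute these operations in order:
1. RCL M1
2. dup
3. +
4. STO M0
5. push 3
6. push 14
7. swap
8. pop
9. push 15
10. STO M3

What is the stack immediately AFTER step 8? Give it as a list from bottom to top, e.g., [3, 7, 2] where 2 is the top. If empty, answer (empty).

After op 1 (RCL M1): stack=[0] mem=[0,0,0,0]
After op 2 (dup): stack=[0,0] mem=[0,0,0,0]
After op 3 (+): stack=[0] mem=[0,0,0,0]
After op 4 (STO M0): stack=[empty] mem=[0,0,0,0]
After op 5 (push 3): stack=[3] mem=[0,0,0,0]
After op 6 (push 14): stack=[3,14] mem=[0,0,0,0]
After op 7 (swap): stack=[14,3] mem=[0,0,0,0]
After op 8 (pop): stack=[14] mem=[0,0,0,0]

[14]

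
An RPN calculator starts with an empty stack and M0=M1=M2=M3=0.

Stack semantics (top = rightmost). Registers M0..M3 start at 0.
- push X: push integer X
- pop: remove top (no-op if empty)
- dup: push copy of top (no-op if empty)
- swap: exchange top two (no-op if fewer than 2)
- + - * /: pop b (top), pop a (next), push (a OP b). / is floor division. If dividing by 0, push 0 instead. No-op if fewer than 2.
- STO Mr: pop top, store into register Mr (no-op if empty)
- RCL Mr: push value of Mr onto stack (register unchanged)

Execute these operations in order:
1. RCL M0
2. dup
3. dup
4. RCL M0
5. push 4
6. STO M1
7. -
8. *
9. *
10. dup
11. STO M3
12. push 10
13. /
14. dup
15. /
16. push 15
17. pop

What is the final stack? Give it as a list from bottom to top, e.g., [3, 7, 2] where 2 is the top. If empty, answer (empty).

Answer: [0]

Derivation:
After op 1 (RCL M0): stack=[0] mem=[0,0,0,0]
After op 2 (dup): stack=[0,0] mem=[0,0,0,0]
After op 3 (dup): stack=[0,0,0] mem=[0,0,0,0]
After op 4 (RCL M0): stack=[0,0,0,0] mem=[0,0,0,0]
After op 5 (push 4): stack=[0,0,0,0,4] mem=[0,0,0,0]
After op 6 (STO M1): stack=[0,0,0,0] mem=[0,4,0,0]
After op 7 (-): stack=[0,0,0] mem=[0,4,0,0]
After op 8 (*): stack=[0,0] mem=[0,4,0,0]
After op 9 (*): stack=[0] mem=[0,4,0,0]
After op 10 (dup): stack=[0,0] mem=[0,4,0,0]
After op 11 (STO M3): stack=[0] mem=[0,4,0,0]
After op 12 (push 10): stack=[0,10] mem=[0,4,0,0]
After op 13 (/): stack=[0] mem=[0,4,0,0]
After op 14 (dup): stack=[0,0] mem=[0,4,0,0]
After op 15 (/): stack=[0] mem=[0,4,0,0]
After op 16 (push 15): stack=[0,15] mem=[0,4,0,0]
After op 17 (pop): stack=[0] mem=[0,4,0,0]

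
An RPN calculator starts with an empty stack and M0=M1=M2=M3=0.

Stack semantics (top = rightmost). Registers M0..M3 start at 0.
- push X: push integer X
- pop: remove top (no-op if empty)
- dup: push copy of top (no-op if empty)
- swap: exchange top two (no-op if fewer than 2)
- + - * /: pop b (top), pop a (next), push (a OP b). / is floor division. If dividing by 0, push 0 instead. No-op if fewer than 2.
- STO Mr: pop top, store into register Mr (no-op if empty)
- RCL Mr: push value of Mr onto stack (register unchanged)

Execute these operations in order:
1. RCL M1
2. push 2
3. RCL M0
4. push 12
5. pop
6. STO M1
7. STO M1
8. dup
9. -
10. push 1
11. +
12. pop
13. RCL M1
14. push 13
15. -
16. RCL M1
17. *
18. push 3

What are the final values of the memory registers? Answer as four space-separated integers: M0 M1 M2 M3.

After op 1 (RCL M1): stack=[0] mem=[0,0,0,0]
After op 2 (push 2): stack=[0,2] mem=[0,0,0,0]
After op 3 (RCL M0): stack=[0,2,0] mem=[0,0,0,0]
After op 4 (push 12): stack=[0,2,0,12] mem=[0,0,0,0]
After op 5 (pop): stack=[0,2,0] mem=[0,0,0,0]
After op 6 (STO M1): stack=[0,2] mem=[0,0,0,0]
After op 7 (STO M1): stack=[0] mem=[0,2,0,0]
After op 8 (dup): stack=[0,0] mem=[0,2,0,0]
After op 9 (-): stack=[0] mem=[0,2,0,0]
After op 10 (push 1): stack=[0,1] mem=[0,2,0,0]
After op 11 (+): stack=[1] mem=[0,2,0,0]
After op 12 (pop): stack=[empty] mem=[0,2,0,0]
After op 13 (RCL M1): stack=[2] mem=[0,2,0,0]
After op 14 (push 13): stack=[2,13] mem=[0,2,0,0]
After op 15 (-): stack=[-11] mem=[0,2,0,0]
After op 16 (RCL M1): stack=[-11,2] mem=[0,2,0,0]
After op 17 (*): stack=[-22] mem=[0,2,0,0]
After op 18 (push 3): stack=[-22,3] mem=[0,2,0,0]

Answer: 0 2 0 0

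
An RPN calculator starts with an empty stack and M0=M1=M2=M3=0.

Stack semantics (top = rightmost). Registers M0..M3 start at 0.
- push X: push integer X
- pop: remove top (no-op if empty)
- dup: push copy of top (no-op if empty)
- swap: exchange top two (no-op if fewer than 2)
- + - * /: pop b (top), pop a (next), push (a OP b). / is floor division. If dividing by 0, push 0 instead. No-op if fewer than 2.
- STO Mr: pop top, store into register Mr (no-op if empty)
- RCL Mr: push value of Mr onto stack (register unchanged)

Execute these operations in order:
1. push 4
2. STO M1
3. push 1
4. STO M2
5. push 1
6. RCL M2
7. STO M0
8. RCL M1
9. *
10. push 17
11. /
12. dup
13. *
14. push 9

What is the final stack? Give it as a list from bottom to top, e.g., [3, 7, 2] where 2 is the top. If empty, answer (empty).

After op 1 (push 4): stack=[4] mem=[0,0,0,0]
After op 2 (STO M1): stack=[empty] mem=[0,4,0,0]
After op 3 (push 1): stack=[1] mem=[0,4,0,0]
After op 4 (STO M2): stack=[empty] mem=[0,4,1,0]
After op 5 (push 1): stack=[1] mem=[0,4,1,0]
After op 6 (RCL M2): stack=[1,1] mem=[0,4,1,0]
After op 7 (STO M0): stack=[1] mem=[1,4,1,0]
After op 8 (RCL M1): stack=[1,4] mem=[1,4,1,0]
After op 9 (*): stack=[4] mem=[1,4,1,0]
After op 10 (push 17): stack=[4,17] mem=[1,4,1,0]
After op 11 (/): stack=[0] mem=[1,4,1,0]
After op 12 (dup): stack=[0,0] mem=[1,4,1,0]
After op 13 (*): stack=[0] mem=[1,4,1,0]
After op 14 (push 9): stack=[0,9] mem=[1,4,1,0]

Answer: [0, 9]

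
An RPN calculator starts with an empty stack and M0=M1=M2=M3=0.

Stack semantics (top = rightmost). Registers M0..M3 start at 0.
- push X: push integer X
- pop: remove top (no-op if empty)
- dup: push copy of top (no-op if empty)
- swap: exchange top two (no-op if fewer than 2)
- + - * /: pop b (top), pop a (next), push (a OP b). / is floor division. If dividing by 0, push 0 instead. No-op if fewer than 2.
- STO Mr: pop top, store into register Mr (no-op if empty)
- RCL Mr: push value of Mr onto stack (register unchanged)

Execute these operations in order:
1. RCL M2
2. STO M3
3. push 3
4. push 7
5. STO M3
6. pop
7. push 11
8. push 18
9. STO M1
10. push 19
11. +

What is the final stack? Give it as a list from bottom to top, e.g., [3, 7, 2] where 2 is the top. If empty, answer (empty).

Answer: [30]

Derivation:
After op 1 (RCL M2): stack=[0] mem=[0,0,0,0]
After op 2 (STO M3): stack=[empty] mem=[0,0,0,0]
After op 3 (push 3): stack=[3] mem=[0,0,0,0]
After op 4 (push 7): stack=[3,7] mem=[0,0,0,0]
After op 5 (STO M3): stack=[3] mem=[0,0,0,7]
After op 6 (pop): stack=[empty] mem=[0,0,0,7]
After op 7 (push 11): stack=[11] mem=[0,0,0,7]
After op 8 (push 18): stack=[11,18] mem=[0,0,0,7]
After op 9 (STO M1): stack=[11] mem=[0,18,0,7]
After op 10 (push 19): stack=[11,19] mem=[0,18,0,7]
After op 11 (+): stack=[30] mem=[0,18,0,7]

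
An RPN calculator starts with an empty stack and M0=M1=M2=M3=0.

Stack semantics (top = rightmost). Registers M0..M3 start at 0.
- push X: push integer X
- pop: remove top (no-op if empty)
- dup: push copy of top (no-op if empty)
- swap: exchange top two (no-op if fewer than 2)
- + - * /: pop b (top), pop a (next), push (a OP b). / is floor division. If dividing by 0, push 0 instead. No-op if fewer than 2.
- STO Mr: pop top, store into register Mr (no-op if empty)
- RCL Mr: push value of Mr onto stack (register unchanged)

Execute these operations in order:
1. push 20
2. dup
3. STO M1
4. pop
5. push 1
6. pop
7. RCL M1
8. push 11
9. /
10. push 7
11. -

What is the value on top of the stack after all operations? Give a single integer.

Answer: -6

Derivation:
After op 1 (push 20): stack=[20] mem=[0,0,0,0]
After op 2 (dup): stack=[20,20] mem=[0,0,0,0]
After op 3 (STO M1): stack=[20] mem=[0,20,0,0]
After op 4 (pop): stack=[empty] mem=[0,20,0,0]
After op 5 (push 1): stack=[1] mem=[0,20,0,0]
After op 6 (pop): stack=[empty] mem=[0,20,0,0]
After op 7 (RCL M1): stack=[20] mem=[0,20,0,0]
After op 8 (push 11): stack=[20,11] mem=[0,20,0,0]
After op 9 (/): stack=[1] mem=[0,20,0,0]
After op 10 (push 7): stack=[1,7] mem=[0,20,0,0]
After op 11 (-): stack=[-6] mem=[0,20,0,0]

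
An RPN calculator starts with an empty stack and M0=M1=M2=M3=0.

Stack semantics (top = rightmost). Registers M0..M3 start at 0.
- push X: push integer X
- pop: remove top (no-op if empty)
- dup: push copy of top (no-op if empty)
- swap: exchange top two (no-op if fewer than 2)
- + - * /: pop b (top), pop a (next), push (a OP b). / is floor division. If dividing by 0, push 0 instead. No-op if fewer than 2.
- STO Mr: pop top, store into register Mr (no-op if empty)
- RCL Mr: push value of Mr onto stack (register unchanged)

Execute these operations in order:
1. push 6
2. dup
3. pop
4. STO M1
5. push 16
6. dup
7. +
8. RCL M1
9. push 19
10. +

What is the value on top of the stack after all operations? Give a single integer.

After op 1 (push 6): stack=[6] mem=[0,0,0,0]
After op 2 (dup): stack=[6,6] mem=[0,0,0,0]
After op 3 (pop): stack=[6] mem=[0,0,0,0]
After op 4 (STO M1): stack=[empty] mem=[0,6,0,0]
After op 5 (push 16): stack=[16] mem=[0,6,0,0]
After op 6 (dup): stack=[16,16] mem=[0,6,0,0]
After op 7 (+): stack=[32] mem=[0,6,0,0]
After op 8 (RCL M1): stack=[32,6] mem=[0,6,0,0]
After op 9 (push 19): stack=[32,6,19] mem=[0,6,0,0]
After op 10 (+): stack=[32,25] mem=[0,6,0,0]

Answer: 25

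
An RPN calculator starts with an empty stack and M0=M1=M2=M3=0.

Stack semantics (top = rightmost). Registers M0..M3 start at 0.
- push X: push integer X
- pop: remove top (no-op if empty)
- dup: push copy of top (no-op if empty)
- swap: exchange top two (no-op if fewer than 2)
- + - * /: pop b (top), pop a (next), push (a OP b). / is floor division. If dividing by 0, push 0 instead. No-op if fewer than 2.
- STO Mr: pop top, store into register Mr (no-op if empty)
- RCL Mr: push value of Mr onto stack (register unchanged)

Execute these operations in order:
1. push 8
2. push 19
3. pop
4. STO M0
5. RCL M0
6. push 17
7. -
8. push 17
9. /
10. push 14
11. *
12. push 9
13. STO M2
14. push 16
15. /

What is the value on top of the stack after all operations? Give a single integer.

After op 1 (push 8): stack=[8] mem=[0,0,0,0]
After op 2 (push 19): stack=[8,19] mem=[0,0,0,0]
After op 3 (pop): stack=[8] mem=[0,0,0,0]
After op 4 (STO M0): stack=[empty] mem=[8,0,0,0]
After op 5 (RCL M0): stack=[8] mem=[8,0,0,0]
After op 6 (push 17): stack=[8,17] mem=[8,0,0,0]
After op 7 (-): stack=[-9] mem=[8,0,0,0]
After op 8 (push 17): stack=[-9,17] mem=[8,0,0,0]
After op 9 (/): stack=[-1] mem=[8,0,0,0]
After op 10 (push 14): stack=[-1,14] mem=[8,0,0,0]
After op 11 (*): stack=[-14] mem=[8,0,0,0]
After op 12 (push 9): stack=[-14,9] mem=[8,0,0,0]
After op 13 (STO M2): stack=[-14] mem=[8,0,9,0]
After op 14 (push 16): stack=[-14,16] mem=[8,0,9,0]
After op 15 (/): stack=[-1] mem=[8,0,9,0]

Answer: -1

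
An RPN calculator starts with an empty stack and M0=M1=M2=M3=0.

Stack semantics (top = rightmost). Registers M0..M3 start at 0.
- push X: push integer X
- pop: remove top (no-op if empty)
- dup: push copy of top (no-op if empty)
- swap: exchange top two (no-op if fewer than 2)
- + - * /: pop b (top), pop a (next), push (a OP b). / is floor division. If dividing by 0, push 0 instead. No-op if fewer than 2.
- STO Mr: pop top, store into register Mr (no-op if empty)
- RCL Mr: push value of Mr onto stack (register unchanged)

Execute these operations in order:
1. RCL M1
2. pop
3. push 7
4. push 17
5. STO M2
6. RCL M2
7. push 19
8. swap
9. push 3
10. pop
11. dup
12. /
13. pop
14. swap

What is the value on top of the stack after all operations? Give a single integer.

After op 1 (RCL M1): stack=[0] mem=[0,0,0,0]
After op 2 (pop): stack=[empty] mem=[0,0,0,0]
After op 3 (push 7): stack=[7] mem=[0,0,0,0]
After op 4 (push 17): stack=[7,17] mem=[0,0,0,0]
After op 5 (STO M2): stack=[7] mem=[0,0,17,0]
After op 6 (RCL M2): stack=[7,17] mem=[0,0,17,0]
After op 7 (push 19): stack=[7,17,19] mem=[0,0,17,0]
After op 8 (swap): stack=[7,19,17] mem=[0,0,17,0]
After op 9 (push 3): stack=[7,19,17,3] mem=[0,0,17,0]
After op 10 (pop): stack=[7,19,17] mem=[0,0,17,0]
After op 11 (dup): stack=[7,19,17,17] mem=[0,0,17,0]
After op 12 (/): stack=[7,19,1] mem=[0,0,17,0]
After op 13 (pop): stack=[7,19] mem=[0,0,17,0]
After op 14 (swap): stack=[19,7] mem=[0,0,17,0]

Answer: 7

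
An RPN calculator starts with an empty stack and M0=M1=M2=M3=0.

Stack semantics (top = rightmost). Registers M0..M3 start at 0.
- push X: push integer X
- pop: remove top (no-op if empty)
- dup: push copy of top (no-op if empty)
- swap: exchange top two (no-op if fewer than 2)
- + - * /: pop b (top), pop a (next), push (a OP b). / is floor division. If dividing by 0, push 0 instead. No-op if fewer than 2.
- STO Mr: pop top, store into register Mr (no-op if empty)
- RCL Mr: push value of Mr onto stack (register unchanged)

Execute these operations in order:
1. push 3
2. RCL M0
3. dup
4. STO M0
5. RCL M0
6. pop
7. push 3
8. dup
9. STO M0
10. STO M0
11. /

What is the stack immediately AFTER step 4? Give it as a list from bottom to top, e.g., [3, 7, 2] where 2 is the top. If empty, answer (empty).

After op 1 (push 3): stack=[3] mem=[0,0,0,0]
After op 2 (RCL M0): stack=[3,0] mem=[0,0,0,0]
After op 3 (dup): stack=[3,0,0] mem=[0,0,0,0]
After op 4 (STO M0): stack=[3,0] mem=[0,0,0,0]

[3, 0]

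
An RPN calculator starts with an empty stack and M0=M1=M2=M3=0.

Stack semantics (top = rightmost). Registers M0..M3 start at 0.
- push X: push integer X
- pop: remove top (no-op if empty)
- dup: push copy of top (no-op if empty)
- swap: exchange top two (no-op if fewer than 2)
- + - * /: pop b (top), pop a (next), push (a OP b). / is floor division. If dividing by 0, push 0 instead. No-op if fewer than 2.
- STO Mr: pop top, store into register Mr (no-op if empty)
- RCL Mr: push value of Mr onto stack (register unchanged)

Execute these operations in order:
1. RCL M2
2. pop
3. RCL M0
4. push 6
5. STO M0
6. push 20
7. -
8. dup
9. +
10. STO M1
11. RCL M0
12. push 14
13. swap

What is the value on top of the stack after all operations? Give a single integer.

After op 1 (RCL M2): stack=[0] mem=[0,0,0,0]
After op 2 (pop): stack=[empty] mem=[0,0,0,0]
After op 3 (RCL M0): stack=[0] mem=[0,0,0,0]
After op 4 (push 6): stack=[0,6] mem=[0,0,0,0]
After op 5 (STO M0): stack=[0] mem=[6,0,0,0]
After op 6 (push 20): stack=[0,20] mem=[6,0,0,0]
After op 7 (-): stack=[-20] mem=[6,0,0,0]
After op 8 (dup): stack=[-20,-20] mem=[6,0,0,0]
After op 9 (+): stack=[-40] mem=[6,0,0,0]
After op 10 (STO M1): stack=[empty] mem=[6,-40,0,0]
After op 11 (RCL M0): stack=[6] mem=[6,-40,0,0]
After op 12 (push 14): stack=[6,14] mem=[6,-40,0,0]
After op 13 (swap): stack=[14,6] mem=[6,-40,0,0]

Answer: 6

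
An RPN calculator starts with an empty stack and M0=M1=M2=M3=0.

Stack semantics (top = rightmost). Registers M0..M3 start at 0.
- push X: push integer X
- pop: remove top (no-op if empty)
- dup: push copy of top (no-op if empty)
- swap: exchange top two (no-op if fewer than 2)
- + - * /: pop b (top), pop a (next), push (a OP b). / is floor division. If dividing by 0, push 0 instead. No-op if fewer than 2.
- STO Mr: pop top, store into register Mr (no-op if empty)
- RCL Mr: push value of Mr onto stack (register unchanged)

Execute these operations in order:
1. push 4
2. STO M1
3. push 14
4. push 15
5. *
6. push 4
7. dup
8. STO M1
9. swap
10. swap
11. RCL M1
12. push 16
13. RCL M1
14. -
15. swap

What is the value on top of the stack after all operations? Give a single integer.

After op 1 (push 4): stack=[4] mem=[0,0,0,0]
After op 2 (STO M1): stack=[empty] mem=[0,4,0,0]
After op 3 (push 14): stack=[14] mem=[0,4,0,0]
After op 4 (push 15): stack=[14,15] mem=[0,4,0,0]
After op 5 (*): stack=[210] mem=[0,4,0,0]
After op 6 (push 4): stack=[210,4] mem=[0,4,0,0]
After op 7 (dup): stack=[210,4,4] mem=[0,4,0,0]
After op 8 (STO M1): stack=[210,4] mem=[0,4,0,0]
After op 9 (swap): stack=[4,210] mem=[0,4,0,0]
After op 10 (swap): stack=[210,4] mem=[0,4,0,0]
After op 11 (RCL M1): stack=[210,4,4] mem=[0,4,0,0]
After op 12 (push 16): stack=[210,4,4,16] mem=[0,4,0,0]
After op 13 (RCL M1): stack=[210,4,4,16,4] mem=[0,4,0,0]
After op 14 (-): stack=[210,4,4,12] mem=[0,4,0,0]
After op 15 (swap): stack=[210,4,12,4] mem=[0,4,0,0]

Answer: 4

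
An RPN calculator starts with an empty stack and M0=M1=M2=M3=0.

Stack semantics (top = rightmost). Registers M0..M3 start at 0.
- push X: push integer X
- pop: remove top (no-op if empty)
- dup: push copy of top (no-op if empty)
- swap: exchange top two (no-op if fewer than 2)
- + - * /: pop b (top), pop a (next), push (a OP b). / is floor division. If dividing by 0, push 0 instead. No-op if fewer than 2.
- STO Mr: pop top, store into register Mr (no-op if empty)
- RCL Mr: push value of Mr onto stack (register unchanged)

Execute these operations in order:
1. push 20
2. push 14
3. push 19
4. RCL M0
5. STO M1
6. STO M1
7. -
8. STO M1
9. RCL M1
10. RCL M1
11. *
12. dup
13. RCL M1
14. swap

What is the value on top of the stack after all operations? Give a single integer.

Answer: 36

Derivation:
After op 1 (push 20): stack=[20] mem=[0,0,0,0]
After op 2 (push 14): stack=[20,14] mem=[0,0,0,0]
After op 3 (push 19): stack=[20,14,19] mem=[0,0,0,0]
After op 4 (RCL M0): stack=[20,14,19,0] mem=[0,0,0,0]
After op 5 (STO M1): stack=[20,14,19] mem=[0,0,0,0]
After op 6 (STO M1): stack=[20,14] mem=[0,19,0,0]
After op 7 (-): stack=[6] mem=[0,19,0,0]
After op 8 (STO M1): stack=[empty] mem=[0,6,0,0]
After op 9 (RCL M1): stack=[6] mem=[0,6,0,0]
After op 10 (RCL M1): stack=[6,6] mem=[0,6,0,0]
After op 11 (*): stack=[36] mem=[0,6,0,0]
After op 12 (dup): stack=[36,36] mem=[0,6,0,0]
After op 13 (RCL M1): stack=[36,36,6] mem=[0,6,0,0]
After op 14 (swap): stack=[36,6,36] mem=[0,6,0,0]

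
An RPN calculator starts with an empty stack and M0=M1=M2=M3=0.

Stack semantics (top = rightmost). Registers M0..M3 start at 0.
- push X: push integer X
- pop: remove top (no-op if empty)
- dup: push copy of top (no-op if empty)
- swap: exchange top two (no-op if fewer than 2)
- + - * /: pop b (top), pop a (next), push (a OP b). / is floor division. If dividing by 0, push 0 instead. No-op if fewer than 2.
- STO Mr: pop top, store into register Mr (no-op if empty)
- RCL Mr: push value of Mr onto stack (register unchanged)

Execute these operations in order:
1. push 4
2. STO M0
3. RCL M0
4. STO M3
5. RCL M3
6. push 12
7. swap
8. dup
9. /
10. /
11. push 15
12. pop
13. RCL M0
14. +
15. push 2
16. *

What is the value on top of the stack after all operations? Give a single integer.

After op 1 (push 4): stack=[4] mem=[0,0,0,0]
After op 2 (STO M0): stack=[empty] mem=[4,0,0,0]
After op 3 (RCL M0): stack=[4] mem=[4,0,0,0]
After op 4 (STO M3): stack=[empty] mem=[4,0,0,4]
After op 5 (RCL M3): stack=[4] mem=[4,0,0,4]
After op 6 (push 12): stack=[4,12] mem=[4,0,0,4]
After op 7 (swap): stack=[12,4] mem=[4,0,0,4]
After op 8 (dup): stack=[12,4,4] mem=[4,0,0,4]
After op 9 (/): stack=[12,1] mem=[4,0,0,4]
After op 10 (/): stack=[12] mem=[4,0,0,4]
After op 11 (push 15): stack=[12,15] mem=[4,0,0,4]
After op 12 (pop): stack=[12] mem=[4,0,0,4]
After op 13 (RCL M0): stack=[12,4] mem=[4,0,0,4]
After op 14 (+): stack=[16] mem=[4,0,0,4]
After op 15 (push 2): stack=[16,2] mem=[4,0,0,4]
After op 16 (*): stack=[32] mem=[4,0,0,4]

Answer: 32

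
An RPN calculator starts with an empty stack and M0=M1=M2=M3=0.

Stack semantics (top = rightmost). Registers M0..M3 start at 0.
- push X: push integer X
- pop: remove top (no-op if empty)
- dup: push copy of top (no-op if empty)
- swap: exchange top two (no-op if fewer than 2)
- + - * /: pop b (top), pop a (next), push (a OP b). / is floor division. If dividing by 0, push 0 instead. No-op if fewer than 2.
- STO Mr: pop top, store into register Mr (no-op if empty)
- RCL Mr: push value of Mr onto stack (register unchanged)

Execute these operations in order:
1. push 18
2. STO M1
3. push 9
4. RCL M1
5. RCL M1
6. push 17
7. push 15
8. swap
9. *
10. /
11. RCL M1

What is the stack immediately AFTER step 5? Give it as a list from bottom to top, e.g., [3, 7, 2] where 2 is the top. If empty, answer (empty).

After op 1 (push 18): stack=[18] mem=[0,0,0,0]
After op 2 (STO M1): stack=[empty] mem=[0,18,0,0]
After op 3 (push 9): stack=[9] mem=[0,18,0,0]
After op 4 (RCL M1): stack=[9,18] mem=[0,18,0,0]
After op 5 (RCL M1): stack=[9,18,18] mem=[0,18,0,0]

[9, 18, 18]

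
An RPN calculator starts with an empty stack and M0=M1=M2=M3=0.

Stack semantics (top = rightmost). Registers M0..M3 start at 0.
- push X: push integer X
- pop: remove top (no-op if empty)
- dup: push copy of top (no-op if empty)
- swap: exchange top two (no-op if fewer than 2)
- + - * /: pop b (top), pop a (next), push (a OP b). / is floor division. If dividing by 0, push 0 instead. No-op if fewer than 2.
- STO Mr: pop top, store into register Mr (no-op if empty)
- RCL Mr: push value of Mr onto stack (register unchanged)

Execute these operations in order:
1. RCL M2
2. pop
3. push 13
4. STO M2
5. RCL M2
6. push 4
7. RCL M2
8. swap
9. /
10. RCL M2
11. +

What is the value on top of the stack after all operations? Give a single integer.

Answer: 16

Derivation:
After op 1 (RCL M2): stack=[0] mem=[0,0,0,0]
After op 2 (pop): stack=[empty] mem=[0,0,0,0]
After op 3 (push 13): stack=[13] mem=[0,0,0,0]
After op 4 (STO M2): stack=[empty] mem=[0,0,13,0]
After op 5 (RCL M2): stack=[13] mem=[0,0,13,0]
After op 6 (push 4): stack=[13,4] mem=[0,0,13,0]
After op 7 (RCL M2): stack=[13,4,13] mem=[0,0,13,0]
After op 8 (swap): stack=[13,13,4] mem=[0,0,13,0]
After op 9 (/): stack=[13,3] mem=[0,0,13,0]
After op 10 (RCL M2): stack=[13,3,13] mem=[0,0,13,0]
After op 11 (+): stack=[13,16] mem=[0,0,13,0]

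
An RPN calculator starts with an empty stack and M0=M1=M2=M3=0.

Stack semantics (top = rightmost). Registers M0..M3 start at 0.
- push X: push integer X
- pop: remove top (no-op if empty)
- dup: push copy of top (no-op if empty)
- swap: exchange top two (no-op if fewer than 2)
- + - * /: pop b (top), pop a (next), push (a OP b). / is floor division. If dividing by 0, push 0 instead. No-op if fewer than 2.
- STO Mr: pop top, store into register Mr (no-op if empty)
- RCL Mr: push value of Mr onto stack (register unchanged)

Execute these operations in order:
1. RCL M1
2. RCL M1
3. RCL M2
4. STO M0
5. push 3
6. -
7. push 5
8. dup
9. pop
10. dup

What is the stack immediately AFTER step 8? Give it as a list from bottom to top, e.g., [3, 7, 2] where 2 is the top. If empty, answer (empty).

After op 1 (RCL M1): stack=[0] mem=[0,0,0,0]
After op 2 (RCL M1): stack=[0,0] mem=[0,0,0,0]
After op 3 (RCL M2): stack=[0,0,0] mem=[0,0,0,0]
After op 4 (STO M0): stack=[0,0] mem=[0,0,0,0]
After op 5 (push 3): stack=[0,0,3] mem=[0,0,0,0]
After op 6 (-): stack=[0,-3] mem=[0,0,0,0]
After op 7 (push 5): stack=[0,-3,5] mem=[0,0,0,0]
After op 8 (dup): stack=[0,-3,5,5] mem=[0,0,0,0]

[0, -3, 5, 5]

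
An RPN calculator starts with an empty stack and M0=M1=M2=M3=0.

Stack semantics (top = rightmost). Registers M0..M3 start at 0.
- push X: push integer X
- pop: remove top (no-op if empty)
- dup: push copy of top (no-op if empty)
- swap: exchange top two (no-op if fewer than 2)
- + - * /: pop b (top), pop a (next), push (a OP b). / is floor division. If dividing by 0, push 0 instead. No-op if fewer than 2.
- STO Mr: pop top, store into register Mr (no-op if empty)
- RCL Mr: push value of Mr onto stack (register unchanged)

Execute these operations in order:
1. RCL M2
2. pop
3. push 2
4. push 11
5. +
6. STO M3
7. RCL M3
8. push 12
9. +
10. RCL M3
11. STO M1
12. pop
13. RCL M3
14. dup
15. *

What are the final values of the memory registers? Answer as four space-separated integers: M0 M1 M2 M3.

After op 1 (RCL M2): stack=[0] mem=[0,0,0,0]
After op 2 (pop): stack=[empty] mem=[0,0,0,0]
After op 3 (push 2): stack=[2] mem=[0,0,0,0]
After op 4 (push 11): stack=[2,11] mem=[0,0,0,0]
After op 5 (+): stack=[13] mem=[0,0,0,0]
After op 6 (STO M3): stack=[empty] mem=[0,0,0,13]
After op 7 (RCL M3): stack=[13] mem=[0,0,0,13]
After op 8 (push 12): stack=[13,12] mem=[0,0,0,13]
After op 9 (+): stack=[25] mem=[0,0,0,13]
After op 10 (RCL M3): stack=[25,13] mem=[0,0,0,13]
After op 11 (STO M1): stack=[25] mem=[0,13,0,13]
After op 12 (pop): stack=[empty] mem=[0,13,0,13]
After op 13 (RCL M3): stack=[13] mem=[0,13,0,13]
After op 14 (dup): stack=[13,13] mem=[0,13,0,13]
After op 15 (*): stack=[169] mem=[0,13,0,13]

Answer: 0 13 0 13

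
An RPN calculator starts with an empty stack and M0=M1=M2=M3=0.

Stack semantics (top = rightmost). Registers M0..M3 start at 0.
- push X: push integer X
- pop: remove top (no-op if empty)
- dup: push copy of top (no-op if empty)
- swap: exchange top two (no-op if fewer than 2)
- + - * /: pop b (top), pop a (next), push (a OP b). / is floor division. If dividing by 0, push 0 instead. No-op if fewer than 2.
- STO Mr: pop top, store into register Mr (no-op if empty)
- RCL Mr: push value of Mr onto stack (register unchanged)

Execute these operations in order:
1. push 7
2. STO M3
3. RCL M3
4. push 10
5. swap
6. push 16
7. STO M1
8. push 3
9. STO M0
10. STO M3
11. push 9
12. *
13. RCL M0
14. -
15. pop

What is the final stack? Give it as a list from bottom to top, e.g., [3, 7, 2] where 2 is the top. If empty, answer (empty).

After op 1 (push 7): stack=[7] mem=[0,0,0,0]
After op 2 (STO M3): stack=[empty] mem=[0,0,0,7]
After op 3 (RCL M3): stack=[7] mem=[0,0,0,7]
After op 4 (push 10): stack=[7,10] mem=[0,0,0,7]
After op 5 (swap): stack=[10,7] mem=[0,0,0,7]
After op 6 (push 16): stack=[10,7,16] mem=[0,0,0,7]
After op 7 (STO M1): stack=[10,7] mem=[0,16,0,7]
After op 8 (push 3): stack=[10,7,3] mem=[0,16,0,7]
After op 9 (STO M0): stack=[10,7] mem=[3,16,0,7]
After op 10 (STO M3): stack=[10] mem=[3,16,0,7]
After op 11 (push 9): stack=[10,9] mem=[3,16,0,7]
After op 12 (*): stack=[90] mem=[3,16,0,7]
After op 13 (RCL M0): stack=[90,3] mem=[3,16,0,7]
After op 14 (-): stack=[87] mem=[3,16,0,7]
After op 15 (pop): stack=[empty] mem=[3,16,0,7]

Answer: (empty)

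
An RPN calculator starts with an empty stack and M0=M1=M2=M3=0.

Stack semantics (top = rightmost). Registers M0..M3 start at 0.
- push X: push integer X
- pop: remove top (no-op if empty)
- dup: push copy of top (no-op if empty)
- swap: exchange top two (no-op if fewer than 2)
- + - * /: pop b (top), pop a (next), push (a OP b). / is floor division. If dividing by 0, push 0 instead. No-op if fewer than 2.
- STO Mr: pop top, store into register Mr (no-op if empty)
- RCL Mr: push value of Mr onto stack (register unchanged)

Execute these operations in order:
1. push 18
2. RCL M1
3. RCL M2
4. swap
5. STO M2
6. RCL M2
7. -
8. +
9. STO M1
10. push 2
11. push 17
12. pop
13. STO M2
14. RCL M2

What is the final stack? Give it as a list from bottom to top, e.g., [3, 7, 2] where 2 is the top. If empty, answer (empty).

Answer: [2]

Derivation:
After op 1 (push 18): stack=[18] mem=[0,0,0,0]
After op 2 (RCL M1): stack=[18,0] mem=[0,0,0,0]
After op 3 (RCL M2): stack=[18,0,0] mem=[0,0,0,0]
After op 4 (swap): stack=[18,0,0] mem=[0,0,0,0]
After op 5 (STO M2): stack=[18,0] mem=[0,0,0,0]
After op 6 (RCL M2): stack=[18,0,0] mem=[0,0,0,0]
After op 7 (-): stack=[18,0] mem=[0,0,0,0]
After op 8 (+): stack=[18] mem=[0,0,0,0]
After op 9 (STO M1): stack=[empty] mem=[0,18,0,0]
After op 10 (push 2): stack=[2] mem=[0,18,0,0]
After op 11 (push 17): stack=[2,17] mem=[0,18,0,0]
After op 12 (pop): stack=[2] mem=[0,18,0,0]
After op 13 (STO M2): stack=[empty] mem=[0,18,2,0]
After op 14 (RCL M2): stack=[2] mem=[0,18,2,0]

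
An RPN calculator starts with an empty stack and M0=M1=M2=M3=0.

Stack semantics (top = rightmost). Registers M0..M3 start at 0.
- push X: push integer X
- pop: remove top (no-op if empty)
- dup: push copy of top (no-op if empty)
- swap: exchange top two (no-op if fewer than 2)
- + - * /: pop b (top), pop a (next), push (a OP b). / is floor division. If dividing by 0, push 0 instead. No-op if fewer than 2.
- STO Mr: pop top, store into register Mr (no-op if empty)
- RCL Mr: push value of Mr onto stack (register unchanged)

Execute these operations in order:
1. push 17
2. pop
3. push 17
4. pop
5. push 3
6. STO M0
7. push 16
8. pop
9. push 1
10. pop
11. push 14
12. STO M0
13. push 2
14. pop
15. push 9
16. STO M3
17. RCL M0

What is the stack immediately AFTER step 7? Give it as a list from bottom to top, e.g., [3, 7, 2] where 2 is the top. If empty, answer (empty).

After op 1 (push 17): stack=[17] mem=[0,0,0,0]
After op 2 (pop): stack=[empty] mem=[0,0,0,0]
After op 3 (push 17): stack=[17] mem=[0,0,0,0]
After op 4 (pop): stack=[empty] mem=[0,0,0,0]
After op 5 (push 3): stack=[3] mem=[0,0,0,0]
After op 6 (STO M0): stack=[empty] mem=[3,0,0,0]
After op 7 (push 16): stack=[16] mem=[3,0,0,0]

[16]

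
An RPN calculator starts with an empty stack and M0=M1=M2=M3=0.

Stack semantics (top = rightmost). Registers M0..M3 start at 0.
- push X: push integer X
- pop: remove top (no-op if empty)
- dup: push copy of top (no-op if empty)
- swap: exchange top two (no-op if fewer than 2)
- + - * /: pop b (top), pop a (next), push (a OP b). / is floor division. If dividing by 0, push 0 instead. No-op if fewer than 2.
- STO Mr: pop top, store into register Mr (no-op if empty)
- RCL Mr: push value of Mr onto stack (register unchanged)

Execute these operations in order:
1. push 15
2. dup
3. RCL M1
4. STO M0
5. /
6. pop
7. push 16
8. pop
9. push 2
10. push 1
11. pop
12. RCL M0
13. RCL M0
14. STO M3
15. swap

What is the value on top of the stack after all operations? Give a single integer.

Answer: 2

Derivation:
After op 1 (push 15): stack=[15] mem=[0,0,0,0]
After op 2 (dup): stack=[15,15] mem=[0,0,0,0]
After op 3 (RCL M1): stack=[15,15,0] mem=[0,0,0,0]
After op 4 (STO M0): stack=[15,15] mem=[0,0,0,0]
After op 5 (/): stack=[1] mem=[0,0,0,0]
After op 6 (pop): stack=[empty] mem=[0,0,0,0]
After op 7 (push 16): stack=[16] mem=[0,0,0,0]
After op 8 (pop): stack=[empty] mem=[0,0,0,0]
After op 9 (push 2): stack=[2] mem=[0,0,0,0]
After op 10 (push 1): stack=[2,1] mem=[0,0,0,0]
After op 11 (pop): stack=[2] mem=[0,0,0,0]
After op 12 (RCL M0): stack=[2,0] mem=[0,0,0,0]
After op 13 (RCL M0): stack=[2,0,0] mem=[0,0,0,0]
After op 14 (STO M3): stack=[2,0] mem=[0,0,0,0]
After op 15 (swap): stack=[0,2] mem=[0,0,0,0]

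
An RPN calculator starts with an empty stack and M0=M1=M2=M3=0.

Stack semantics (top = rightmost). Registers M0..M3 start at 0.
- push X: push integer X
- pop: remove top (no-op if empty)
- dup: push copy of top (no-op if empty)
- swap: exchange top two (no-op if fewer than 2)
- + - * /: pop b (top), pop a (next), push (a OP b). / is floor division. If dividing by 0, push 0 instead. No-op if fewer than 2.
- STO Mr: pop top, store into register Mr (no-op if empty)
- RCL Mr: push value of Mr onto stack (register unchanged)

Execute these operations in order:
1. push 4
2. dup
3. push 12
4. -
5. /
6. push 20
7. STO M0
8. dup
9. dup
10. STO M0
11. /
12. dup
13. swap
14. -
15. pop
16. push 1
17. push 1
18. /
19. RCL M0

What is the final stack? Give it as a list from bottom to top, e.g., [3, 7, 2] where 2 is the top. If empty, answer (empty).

Answer: [1, -1]

Derivation:
After op 1 (push 4): stack=[4] mem=[0,0,0,0]
After op 2 (dup): stack=[4,4] mem=[0,0,0,0]
After op 3 (push 12): stack=[4,4,12] mem=[0,0,0,0]
After op 4 (-): stack=[4,-8] mem=[0,0,0,0]
After op 5 (/): stack=[-1] mem=[0,0,0,0]
After op 6 (push 20): stack=[-1,20] mem=[0,0,0,0]
After op 7 (STO M0): stack=[-1] mem=[20,0,0,0]
After op 8 (dup): stack=[-1,-1] mem=[20,0,0,0]
After op 9 (dup): stack=[-1,-1,-1] mem=[20,0,0,0]
After op 10 (STO M0): stack=[-1,-1] mem=[-1,0,0,0]
After op 11 (/): stack=[1] mem=[-1,0,0,0]
After op 12 (dup): stack=[1,1] mem=[-1,0,0,0]
After op 13 (swap): stack=[1,1] mem=[-1,0,0,0]
After op 14 (-): stack=[0] mem=[-1,0,0,0]
After op 15 (pop): stack=[empty] mem=[-1,0,0,0]
After op 16 (push 1): stack=[1] mem=[-1,0,0,0]
After op 17 (push 1): stack=[1,1] mem=[-1,0,0,0]
After op 18 (/): stack=[1] mem=[-1,0,0,0]
After op 19 (RCL M0): stack=[1,-1] mem=[-1,0,0,0]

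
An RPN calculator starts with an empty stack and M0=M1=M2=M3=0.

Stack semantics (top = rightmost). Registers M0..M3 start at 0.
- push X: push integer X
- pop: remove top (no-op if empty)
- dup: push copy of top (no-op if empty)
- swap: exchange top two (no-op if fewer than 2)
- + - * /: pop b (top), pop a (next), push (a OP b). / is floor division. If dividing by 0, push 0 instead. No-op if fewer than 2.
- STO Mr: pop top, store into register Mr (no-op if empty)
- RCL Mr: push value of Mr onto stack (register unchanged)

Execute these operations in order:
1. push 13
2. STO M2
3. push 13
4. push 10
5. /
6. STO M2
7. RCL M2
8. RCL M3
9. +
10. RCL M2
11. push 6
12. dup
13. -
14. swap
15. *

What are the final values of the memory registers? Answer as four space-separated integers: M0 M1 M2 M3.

After op 1 (push 13): stack=[13] mem=[0,0,0,0]
After op 2 (STO M2): stack=[empty] mem=[0,0,13,0]
After op 3 (push 13): stack=[13] mem=[0,0,13,0]
After op 4 (push 10): stack=[13,10] mem=[0,0,13,0]
After op 5 (/): stack=[1] mem=[0,0,13,0]
After op 6 (STO M2): stack=[empty] mem=[0,0,1,0]
After op 7 (RCL M2): stack=[1] mem=[0,0,1,0]
After op 8 (RCL M3): stack=[1,0] mem=[0,0,1,0]
After op 9 (+): stack=[1] mem=[0,0,1,0]
After op 10 (RCL M2): stack=[1,1] mem=[0,0,1,0]
After op 11 (push 6): stack=[1,1,6] mem=[0,0,1,0]
After op 12 (dup): stack=[1,1,6,6] mem=[0,0,1,0]
After op 13 (-): stack=[1,1,0] mem=[0,0,1,0]
After op 14 (swap): stack=[1,0,1] mem=[0,0,1,0]
After op 15 (*): stack=[1,0] mem=[0,0,1,0]

Answer: 0 0 1 0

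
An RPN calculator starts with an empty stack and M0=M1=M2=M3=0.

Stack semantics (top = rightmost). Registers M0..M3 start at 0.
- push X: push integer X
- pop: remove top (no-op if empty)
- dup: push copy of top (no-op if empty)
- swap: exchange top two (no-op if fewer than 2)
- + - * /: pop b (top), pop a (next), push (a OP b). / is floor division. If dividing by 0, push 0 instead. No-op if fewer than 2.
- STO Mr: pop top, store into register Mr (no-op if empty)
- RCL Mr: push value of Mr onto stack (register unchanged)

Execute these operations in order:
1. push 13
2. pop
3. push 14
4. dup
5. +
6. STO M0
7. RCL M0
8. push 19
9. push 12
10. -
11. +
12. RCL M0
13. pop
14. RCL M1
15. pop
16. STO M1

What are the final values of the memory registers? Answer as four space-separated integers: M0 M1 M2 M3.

After op 1 (push 13): stack=[13] mem=[0,0,0,0]
After op 2 (pop): stack=[empty] mem=[0,0,0,0]
After op 3 (push 14): stack=[14] mem=[0,0,0,0]
After op 4 (dup): stack=[14,14] mem=[0,0,0,0]
After op 5 (+): stack=[28] mem=[0,0,0,0]
After op 6 (STO M0): stack=[empty] mem=[28,0,0,0]
After op 7 (RCL M0): stack=[28] mem=[28,0,0,0]
After op 8 (push 19): stack=[28,19] mem=[28,0,0,0]
After op 9 (push 12): stack=[28,19,12] mem=[28,0,0,0]
After op 10 (-): stack=[28,7] mem=[28,0,0,0]
After op 11 (+): stack=[35] mem=[28,0,0,0]
After op 12 (RCL M0): stack=[35,28] mem=[28,0,0,0]
After op 13 (pop): stack=[35] mem=[28,0,0,0]
After op 14 (RCL M1): stack=[35,0] mem=[28,0,0,0]
After op 15 (pop): stack=[35] mem=[28,0,0,0]
After op 16 (STO M1): stack=[empty] mem=[28,35,0,0]

Answer: 28 35 0 0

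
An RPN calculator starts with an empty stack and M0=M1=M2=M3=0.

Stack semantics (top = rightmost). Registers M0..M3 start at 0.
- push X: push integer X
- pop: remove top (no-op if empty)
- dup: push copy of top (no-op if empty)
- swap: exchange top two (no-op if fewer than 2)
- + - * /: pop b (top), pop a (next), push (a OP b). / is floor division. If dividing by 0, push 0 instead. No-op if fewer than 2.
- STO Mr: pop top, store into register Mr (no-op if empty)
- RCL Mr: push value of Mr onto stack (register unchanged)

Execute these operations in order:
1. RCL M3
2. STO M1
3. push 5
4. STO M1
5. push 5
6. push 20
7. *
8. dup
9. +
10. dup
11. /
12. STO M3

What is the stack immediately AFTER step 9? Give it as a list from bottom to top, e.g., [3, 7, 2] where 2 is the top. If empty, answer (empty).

After op 1 (RCL M3): stack=[0] mem=[0,0,0,0]
After op 2 (STO M1): stack=[empty] mem=[0,0,0,0]
After op 3 (push 5): stack=[5] mem=[0,0,0,0]
After op 4 (STO M1): stack=[empty] mem=[0,5,0,0]
After op 5 (push 5): stack=[5] mem=[0,5,0,0]
After op 6 (push 20): stack=[5,20] mem=[0,5,0,0]
After op 7 (*): stack=[100] mem=[0,5,0,0]
After op 8 (dup): stack=[100,100] mem=[0,5,0,0]
After op 9 (+): stack=[200] mem=[0,5,0,0]

[200]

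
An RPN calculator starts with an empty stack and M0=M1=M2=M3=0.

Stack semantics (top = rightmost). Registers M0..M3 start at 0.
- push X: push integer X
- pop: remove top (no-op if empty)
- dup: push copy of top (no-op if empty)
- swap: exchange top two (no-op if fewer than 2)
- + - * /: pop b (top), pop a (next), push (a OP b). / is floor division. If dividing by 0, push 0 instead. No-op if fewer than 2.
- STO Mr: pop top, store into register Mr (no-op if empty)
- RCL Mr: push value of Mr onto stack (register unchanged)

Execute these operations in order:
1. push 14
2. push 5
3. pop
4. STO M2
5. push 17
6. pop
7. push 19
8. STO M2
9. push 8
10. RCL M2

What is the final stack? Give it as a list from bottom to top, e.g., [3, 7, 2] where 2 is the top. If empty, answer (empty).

After op 1 (push 14): stack=[14] mem=[0,0,0,0]
After op 2 (push 5): stack=[14,5] mem=[0,0,0,0]
After op 3 (pop): stack=[14] mem=[0,0,0,0]
After op 4 (STO M2): stack=[empty] mem=[0,0,14,0]
After op 5 (push 17): stack=[17] mem=[0,0,14,0]
After op 6 (pop): stack=[empty] mem=[0,0,14,0]
After op 7 (push 19): stack=[19] mem=[0,0,14,0]
After op 8 (STO M2): stack=[empty] mem=[0,0,19,0]
After op 9 (push 8): stack=[8] mem=[0,0,19,0]
After op 10 (RCL M2): stack=[8,19] mem=[0,0,19,0]

Answer: [8, 19]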